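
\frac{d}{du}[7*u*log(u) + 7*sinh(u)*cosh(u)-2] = 7*log(u) + 7*cosh(2*u) + 7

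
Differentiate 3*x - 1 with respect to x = 3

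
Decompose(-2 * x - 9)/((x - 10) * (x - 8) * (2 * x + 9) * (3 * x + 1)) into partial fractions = -9/(775*(3*x + 1)) + 1/(50*(x - 8)) - 1/(62*(x - 10))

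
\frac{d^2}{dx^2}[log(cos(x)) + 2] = -1/cos(x)^2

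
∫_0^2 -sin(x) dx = -1 + cos(2)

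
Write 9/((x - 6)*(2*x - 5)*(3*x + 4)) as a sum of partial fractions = 81/(506*(3*x + 4)) - 36/(161*(2*x - 5)) + 9/(154*(x - 6))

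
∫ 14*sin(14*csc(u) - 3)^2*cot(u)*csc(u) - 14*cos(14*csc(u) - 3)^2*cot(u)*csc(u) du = -sin(6 - 28/sin(u))/2 + C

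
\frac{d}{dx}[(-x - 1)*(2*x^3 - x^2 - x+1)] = -8*x^3 - 3*x^2 + 4*x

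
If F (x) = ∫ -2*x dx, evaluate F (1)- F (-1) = 0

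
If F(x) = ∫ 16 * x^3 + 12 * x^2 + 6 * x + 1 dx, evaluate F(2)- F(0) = 110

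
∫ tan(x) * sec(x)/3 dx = sec(x)/3 + C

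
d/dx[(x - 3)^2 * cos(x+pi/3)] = -x^2*sin(x + pi/3) + 6*x*sin(x + pi/3) + 2*x*cos(x + pi/3) - 9*sin(x + pi/3) - 6*cos(x + pi/3)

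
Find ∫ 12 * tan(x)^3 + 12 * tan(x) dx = 6*tan(x)^2 + C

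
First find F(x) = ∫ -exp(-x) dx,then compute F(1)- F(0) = -1 + exp(-1)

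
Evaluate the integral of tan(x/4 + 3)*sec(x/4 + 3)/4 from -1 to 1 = sec(13/4) - sec(11/4)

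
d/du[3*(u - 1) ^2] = 6*u - 6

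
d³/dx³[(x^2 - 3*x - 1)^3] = 120*x^3 - 540*x^2 + 576*x - 54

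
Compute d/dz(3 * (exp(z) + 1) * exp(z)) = 6*exp(2*z) + 3*exp(z)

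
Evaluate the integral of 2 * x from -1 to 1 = 0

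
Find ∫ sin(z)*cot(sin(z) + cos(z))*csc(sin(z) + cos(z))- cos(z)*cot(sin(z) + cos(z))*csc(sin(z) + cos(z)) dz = csc(sin(z) + cos(z)) + C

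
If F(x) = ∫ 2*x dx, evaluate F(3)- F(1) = 8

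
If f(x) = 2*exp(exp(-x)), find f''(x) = (2*exp(x + exp(-x)) + 2*exp(exp(-x)))*exp(-2*x)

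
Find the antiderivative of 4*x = 2*x^2 + C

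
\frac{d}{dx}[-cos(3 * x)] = 3*sin(3*x)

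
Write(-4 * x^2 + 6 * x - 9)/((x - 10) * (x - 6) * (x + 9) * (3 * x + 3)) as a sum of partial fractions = 43/(760*(x + 9)) - 19/(1848*(x + 1)) + 13/(140*(x - 6)) - 349/(2508*(x - 10))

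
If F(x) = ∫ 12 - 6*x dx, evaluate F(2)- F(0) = 12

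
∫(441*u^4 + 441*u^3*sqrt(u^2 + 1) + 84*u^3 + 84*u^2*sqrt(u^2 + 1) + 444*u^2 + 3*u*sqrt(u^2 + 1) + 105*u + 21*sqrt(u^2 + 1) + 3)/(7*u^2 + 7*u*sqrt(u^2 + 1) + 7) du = 21*u^3 + 6*u^2 + 3*u/7 + 3*log(u + sqrt(u^2 + 1)) + C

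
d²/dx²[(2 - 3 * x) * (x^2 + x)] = -18*x - 2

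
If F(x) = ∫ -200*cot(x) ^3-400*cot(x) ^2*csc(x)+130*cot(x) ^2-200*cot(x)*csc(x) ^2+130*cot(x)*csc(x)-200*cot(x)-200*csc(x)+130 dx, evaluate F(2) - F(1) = 10*(-10/sin(1) - 10/sin(2) - 10*sin(3)/(sin(1)*sin(2)) + 13)/sin(1)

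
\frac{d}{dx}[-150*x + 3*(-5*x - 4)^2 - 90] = 150*x - 30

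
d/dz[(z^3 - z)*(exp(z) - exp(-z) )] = (z^3*exp(2*z) + z^3 + 3*z^2*exp(2*z) - 3*z^2 - z*exp(2*z) - z - exp(2*z) + 1)*exp(-z)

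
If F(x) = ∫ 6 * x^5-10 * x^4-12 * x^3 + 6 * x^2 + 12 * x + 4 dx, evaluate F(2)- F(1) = -8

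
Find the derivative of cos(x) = -sin(x)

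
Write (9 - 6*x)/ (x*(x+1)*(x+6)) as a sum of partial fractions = 3/(2*(x + 6)) - 3/(x + 1) + 3/(2*x)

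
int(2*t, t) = t^2 + C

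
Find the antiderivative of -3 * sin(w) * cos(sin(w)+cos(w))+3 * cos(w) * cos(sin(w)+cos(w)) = 3*sin(sqrt(2)*sin(w + pi/4)) + C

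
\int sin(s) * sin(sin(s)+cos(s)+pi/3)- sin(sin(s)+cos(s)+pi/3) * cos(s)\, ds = cos(sqrt(2)*sin(s + pi/4) + pi/3) + C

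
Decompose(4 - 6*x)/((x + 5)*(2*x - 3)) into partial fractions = -10/(13*(2*x - 3)) - 34/(13*(x + 5))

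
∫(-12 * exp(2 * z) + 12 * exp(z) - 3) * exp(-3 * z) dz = -(2*exp(z) - 1)^3*exp(-3*z) + C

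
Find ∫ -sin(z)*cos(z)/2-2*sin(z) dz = (cos(z) + 4)^2/4 + C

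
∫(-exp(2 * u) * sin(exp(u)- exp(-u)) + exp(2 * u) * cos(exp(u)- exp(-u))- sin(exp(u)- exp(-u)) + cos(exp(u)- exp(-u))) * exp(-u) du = sqrt(2)*sin(2*sinh(u) + pi/4) + C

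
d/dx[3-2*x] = -2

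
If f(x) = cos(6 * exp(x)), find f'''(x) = 6*(36*exp(2*x)*sin(6*exp(x)) - 18*exp(x)*cos(6*exp(x)) - sin(6*exp(x)))*exp(x)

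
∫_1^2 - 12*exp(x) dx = -12*exp(2) + 12*E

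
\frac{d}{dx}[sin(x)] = cos(x)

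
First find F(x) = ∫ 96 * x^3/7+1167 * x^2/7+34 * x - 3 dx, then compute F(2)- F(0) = 3930/7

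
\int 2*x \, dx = x^2 + C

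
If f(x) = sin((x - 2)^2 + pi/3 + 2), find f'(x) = 2*(x - 2)*cos(x^2 - 4*x + pi/3 + 6)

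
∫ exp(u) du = exp(u) + C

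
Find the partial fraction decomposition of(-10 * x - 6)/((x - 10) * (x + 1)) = -4/(11*(x + 1)) - 106/(11*(x - 10))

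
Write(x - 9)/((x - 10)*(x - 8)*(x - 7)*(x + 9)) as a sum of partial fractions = 9/(2584*(x + 9)) - 1/(24*(x - 7)) + 1/(34*(x - 8)) + 1/(114*(x - 10))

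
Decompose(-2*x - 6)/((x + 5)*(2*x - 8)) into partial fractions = -2/(9*(x + 5)) - 7/(9*(x - 4))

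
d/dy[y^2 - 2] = 2*y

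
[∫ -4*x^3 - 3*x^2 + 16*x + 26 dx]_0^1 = 32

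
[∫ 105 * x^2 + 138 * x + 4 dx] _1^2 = 456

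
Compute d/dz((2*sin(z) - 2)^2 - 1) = 8*(sin(z) - 1)*cos(z)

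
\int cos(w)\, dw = sin(w) + C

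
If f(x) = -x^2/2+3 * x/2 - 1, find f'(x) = 3/2 - x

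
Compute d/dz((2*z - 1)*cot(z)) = -2*z/sin(z)^2 + 2/tan(z) + sin(z)^(-2)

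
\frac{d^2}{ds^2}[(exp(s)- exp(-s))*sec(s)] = 4*(exp(2*s)*sin(2*s) + 2*exp(2*s) + sin(2*s) - 2)*exp(-s)/(3*cos(s) + cos(3*s))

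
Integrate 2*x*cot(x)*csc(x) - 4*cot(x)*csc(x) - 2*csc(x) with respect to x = (4 - 2*x)*csc(x) + C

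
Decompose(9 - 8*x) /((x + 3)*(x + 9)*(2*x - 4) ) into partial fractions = 27/(44*(x + 9)) - 11/(20*(x + 3)) - 7/(110*(x - 2))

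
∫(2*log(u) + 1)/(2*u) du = (log(u) + 1)*log(u)/2 + C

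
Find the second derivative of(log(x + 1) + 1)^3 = (3 - 3*log(x + 1)^2)/(x^2 + 2*x + 1)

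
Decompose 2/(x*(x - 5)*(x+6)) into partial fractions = 1/(33*(x + 6)) + 2/(55*(x - 5)) - 1/(15*x)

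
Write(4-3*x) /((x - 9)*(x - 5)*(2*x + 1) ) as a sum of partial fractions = 2/(19*(2*x + 1)) + 1/(4*(x - 5)) - 23/(76*(x - 9))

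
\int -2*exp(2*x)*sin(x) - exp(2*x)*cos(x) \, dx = -exp(2*x)*sin(x) + C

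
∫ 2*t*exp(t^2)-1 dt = -t + exp(t^2) + C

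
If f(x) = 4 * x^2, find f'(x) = 8*x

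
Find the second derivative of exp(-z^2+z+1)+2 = 4*z^2*exp(-z^2 + z + 1) - 4*z*exp(-z^2 + z + 1) - exp(-z^2 + z + 1)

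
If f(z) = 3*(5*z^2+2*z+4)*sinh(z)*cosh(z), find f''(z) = 30*z^2*sinh(2*z) + 12*z*sinh(2*z) + 60*z*cosh(2*z) + 39*sinh(2*z) + 12*cosh(2*z)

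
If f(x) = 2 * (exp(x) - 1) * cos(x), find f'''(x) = -4*sqrt(2)*exp(x)*sin(x + pi/4) - 2*sin(x)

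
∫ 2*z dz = z^2 + C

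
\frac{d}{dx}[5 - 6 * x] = -6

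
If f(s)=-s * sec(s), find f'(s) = -s*tan(s)*sec(s) - sec(s)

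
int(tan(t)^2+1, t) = tan(t) + C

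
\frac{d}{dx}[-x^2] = -2*x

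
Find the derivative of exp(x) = exp(x)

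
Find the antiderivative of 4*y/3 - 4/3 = 2*y^2/3 - 4*y/3 + C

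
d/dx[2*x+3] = 2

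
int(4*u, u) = 2*u^2 + C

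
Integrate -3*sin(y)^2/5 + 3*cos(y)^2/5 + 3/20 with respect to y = 3*y/20 + 3*sin(2*y)/10 + C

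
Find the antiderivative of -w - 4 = -w^2/2 - 4*w + C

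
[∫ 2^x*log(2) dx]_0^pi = -1 + 2^pi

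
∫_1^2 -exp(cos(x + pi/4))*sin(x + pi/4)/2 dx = -exp(cos(pi/4 + 1))/2 + exp(cos(pi/4 + 2))/2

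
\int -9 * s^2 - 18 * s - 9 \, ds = -3*s^3 - 9*s^2 - 9*s + C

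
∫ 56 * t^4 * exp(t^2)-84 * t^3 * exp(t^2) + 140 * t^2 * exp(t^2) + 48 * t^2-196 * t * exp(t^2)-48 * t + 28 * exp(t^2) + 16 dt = 2*(7*exp(t^2) + 4)*(2*t^3 - 3*t^2 + 2*t - 4) + C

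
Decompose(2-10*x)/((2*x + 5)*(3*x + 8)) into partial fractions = -86/(3*x + 8) + 54/(2*x + 5)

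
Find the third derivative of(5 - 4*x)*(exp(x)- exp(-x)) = (-4*x*exp(2*x) - 4*x - 7*exp(2*x) + 17)*exp(-x)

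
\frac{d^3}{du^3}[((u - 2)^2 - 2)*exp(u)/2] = u^2*exp(u)/2 + u*exp(u) - 2*exp(u)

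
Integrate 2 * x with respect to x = x^2 + C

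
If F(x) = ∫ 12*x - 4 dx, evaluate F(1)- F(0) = 2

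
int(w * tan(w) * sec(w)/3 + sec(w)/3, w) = w*sec(w)/3 + C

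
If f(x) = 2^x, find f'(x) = 2^x*log(2)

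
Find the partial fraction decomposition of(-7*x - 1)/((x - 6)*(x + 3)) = -20/(9*(x + 3)) - 43/(9*(x - 6))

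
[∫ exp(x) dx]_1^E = -E + exp(E)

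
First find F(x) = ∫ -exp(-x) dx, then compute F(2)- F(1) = -exp(-1) + exp(-2)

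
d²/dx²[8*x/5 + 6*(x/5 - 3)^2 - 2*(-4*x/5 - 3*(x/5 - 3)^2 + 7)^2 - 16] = -216*x^2/625 + 1008*x/125 - 1252/25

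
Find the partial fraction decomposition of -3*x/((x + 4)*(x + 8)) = -6/(x + 8) + 3/(x + 4)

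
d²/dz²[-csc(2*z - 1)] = -8*cot(2*z - 1)^2*csc(2*z - 1) - 4*csc(2*z - 1)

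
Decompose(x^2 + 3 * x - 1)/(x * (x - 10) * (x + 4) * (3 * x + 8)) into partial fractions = -51/(1216*(3*x + 8)) - 3/(224*(x + 4)) + 129/(5320*(x - 10)) + 1/(320*x)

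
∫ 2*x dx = x^2 + C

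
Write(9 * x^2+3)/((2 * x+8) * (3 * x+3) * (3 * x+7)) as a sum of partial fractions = -39/(10*(3*x + 7)) + 49/(30*(x + 4)) + 1/(6*(x + 1))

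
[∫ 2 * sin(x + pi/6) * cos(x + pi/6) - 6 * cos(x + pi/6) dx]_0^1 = -25/4 + (-3 + sin(pi/6 + 1))^2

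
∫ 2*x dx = x^2 + C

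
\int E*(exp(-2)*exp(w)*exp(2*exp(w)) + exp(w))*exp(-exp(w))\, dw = 2*sinh(exp(w) - 1) + C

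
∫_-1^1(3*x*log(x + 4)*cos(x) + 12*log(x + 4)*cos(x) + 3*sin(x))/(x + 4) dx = 3*(log(3) + log(5))*sin(1)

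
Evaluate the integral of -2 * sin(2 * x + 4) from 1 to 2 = -cos(6) + cos(8)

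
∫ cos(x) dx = sin(x) + C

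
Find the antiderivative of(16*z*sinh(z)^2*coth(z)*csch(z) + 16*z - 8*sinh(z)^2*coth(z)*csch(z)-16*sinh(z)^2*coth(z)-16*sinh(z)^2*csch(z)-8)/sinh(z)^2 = -(16*z - 8)*(coth(z) + csch(z)) + C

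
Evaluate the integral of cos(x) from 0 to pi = 0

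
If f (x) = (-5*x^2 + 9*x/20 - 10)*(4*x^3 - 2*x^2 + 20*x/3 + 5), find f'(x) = -100*x^4 + 236*x^3/5 - 2227*x^2/10 - 4*x - 773/12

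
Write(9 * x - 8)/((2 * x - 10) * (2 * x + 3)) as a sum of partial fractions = 43/(26*(2*x + 3)) + 37/(26*(x - 5))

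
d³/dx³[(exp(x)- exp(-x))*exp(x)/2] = 4*exp(2*x)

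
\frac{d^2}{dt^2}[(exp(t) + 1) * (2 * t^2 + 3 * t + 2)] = 2*t^2*exp(t) + 11*t*exp(t) + 12*exp(t) + 4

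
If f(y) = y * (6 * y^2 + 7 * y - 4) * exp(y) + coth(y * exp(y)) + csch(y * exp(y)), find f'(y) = -(-6*y^3 - 25*y^2 - 10*y + y*cosh(y*exp(y))/sinh(y*exp(y))^2 + y/sinh(y*exp(y))^2 + 4 + cosh(y*exp(y))/sinh(y*exp(y))^2 + sinh(y*exp(y))^(-2))*exp(y)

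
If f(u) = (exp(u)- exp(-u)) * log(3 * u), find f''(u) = (u^2*exp(2*u)*log(u) + u^2*exp(2*u)*log(3) - u^2*log(u) - u^2*log(3) + 2*u*exp(2*u) + 2*u - exp(2*u) + 1)*exp(-u)/u^2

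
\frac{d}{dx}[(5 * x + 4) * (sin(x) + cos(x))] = -5*x*sin(x) + 5*x*cos(x) + sin(x) + 9*cos(x)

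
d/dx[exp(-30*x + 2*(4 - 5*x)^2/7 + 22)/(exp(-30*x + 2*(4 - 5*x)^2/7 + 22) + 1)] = (100*x*exp(50*x^2/7 - 290*x/7 + 186/7) - 290*exp(50*x^2/7 - 290*x/7 + 186/7))/(7 + 14*exp(186/7)*exp(-290*x/7)*exp(50*x^2/7) + 7*exp(372/7)*exp(-580*x/7)*exp(100*x^2/7))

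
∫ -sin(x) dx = cos(x) + C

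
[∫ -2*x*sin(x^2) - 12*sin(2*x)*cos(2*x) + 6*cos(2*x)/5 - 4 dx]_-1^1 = -8 + 6*sin(2)/5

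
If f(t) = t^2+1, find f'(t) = 2*t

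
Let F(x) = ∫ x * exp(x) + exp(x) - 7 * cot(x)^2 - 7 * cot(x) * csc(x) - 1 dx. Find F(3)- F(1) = 7*cot(3) - 7*csc(1) - 7*cot(1) - E + 12 + 7*csc(3) + 3*exp(3)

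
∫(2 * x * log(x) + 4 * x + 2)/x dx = 2*(x + 1)*(log(x) + 1) + C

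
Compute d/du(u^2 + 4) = 2*u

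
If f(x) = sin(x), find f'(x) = cos(x)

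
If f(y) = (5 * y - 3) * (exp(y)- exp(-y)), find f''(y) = (5*y*exp(2*y) - 5*y + 7*exp(2*y) + 13)*exp(-y)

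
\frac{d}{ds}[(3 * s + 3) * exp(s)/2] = 3*s*exp(s)/2 + 3*exp(s)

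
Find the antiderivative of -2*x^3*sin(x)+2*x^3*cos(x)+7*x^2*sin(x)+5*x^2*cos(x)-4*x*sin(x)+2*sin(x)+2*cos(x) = sqrt(2)*x*(2*x^2 - x + 2)*sin(x + pi/4) + C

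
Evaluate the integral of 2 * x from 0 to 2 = 4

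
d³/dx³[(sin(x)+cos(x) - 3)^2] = -8*cos(2*x) + 6*sqrt(2)*cos(x + pi/4)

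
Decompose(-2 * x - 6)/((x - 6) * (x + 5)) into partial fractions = -4/(11*(x + 5)) - 18/(11*(x - 6))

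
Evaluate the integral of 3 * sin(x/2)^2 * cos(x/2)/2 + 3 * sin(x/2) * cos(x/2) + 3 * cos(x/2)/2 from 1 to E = -(sin(1/2) + 1)^3 + (sin(E/2) + 1)^3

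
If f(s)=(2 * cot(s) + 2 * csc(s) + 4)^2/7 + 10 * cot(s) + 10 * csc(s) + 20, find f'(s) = -2*(43*cos(s) + 43 + 4*cos(s)^2/sin(s) + 8*cos(s)/sin(s) + 4/sin(s))/(7*sin(s)^2)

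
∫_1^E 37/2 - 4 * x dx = 7/2 + (-4 + E/2)*(5 - 4*E)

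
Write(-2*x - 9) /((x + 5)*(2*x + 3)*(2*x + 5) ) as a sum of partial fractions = 4/(5*(2*x + 5)) - 6/(7*(2*x + 3)) + 1/(35*(x + 5))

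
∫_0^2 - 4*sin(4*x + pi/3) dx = cos(pi/3 + 8) - 1/2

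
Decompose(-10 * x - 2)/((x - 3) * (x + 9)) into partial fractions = -22/(3*(x + 9)) - 8/(3*(x - 3))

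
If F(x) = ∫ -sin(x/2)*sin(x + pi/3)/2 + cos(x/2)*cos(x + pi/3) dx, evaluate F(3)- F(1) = -sin((3 + 2*pi)/6)/2 + sin((2*pi + 27)/6)/2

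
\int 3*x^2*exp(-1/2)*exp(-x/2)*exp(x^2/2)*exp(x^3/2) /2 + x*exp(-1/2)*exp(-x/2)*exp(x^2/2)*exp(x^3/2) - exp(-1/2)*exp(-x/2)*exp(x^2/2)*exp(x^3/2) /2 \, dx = exp(x^3/2 + x^2/2 - x/2 - 1/2) + C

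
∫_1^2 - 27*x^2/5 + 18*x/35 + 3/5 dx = -393/35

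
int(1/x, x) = log(3*x/2) + C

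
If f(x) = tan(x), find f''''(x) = 24*tan(x)^5 + 40*tan(x)^3 + 16*tan(x)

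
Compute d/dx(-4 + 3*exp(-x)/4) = -3*exp(-x)/4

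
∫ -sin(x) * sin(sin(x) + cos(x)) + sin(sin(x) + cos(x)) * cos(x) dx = -cos(sqrt(2)*sin(x + pi/4)) + C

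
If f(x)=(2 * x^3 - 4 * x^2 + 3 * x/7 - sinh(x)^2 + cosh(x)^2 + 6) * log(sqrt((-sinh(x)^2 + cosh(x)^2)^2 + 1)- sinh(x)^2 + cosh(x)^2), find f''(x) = 12*x*log(1 + sqrt(2)) - 8*log(1 + sqrt(2))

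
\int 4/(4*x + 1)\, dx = log(4*x + 1) + C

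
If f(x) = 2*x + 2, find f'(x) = 2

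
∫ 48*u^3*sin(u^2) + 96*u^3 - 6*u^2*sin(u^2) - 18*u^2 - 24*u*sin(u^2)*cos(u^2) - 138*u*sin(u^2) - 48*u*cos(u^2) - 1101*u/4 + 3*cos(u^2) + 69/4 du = 6*u^2 - 3*u/4 + 3*(-8*u^2 + u + 4*cos(u^2) + 24)^2/8 - 3*cos(u^2) + C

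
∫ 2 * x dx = x^2 + C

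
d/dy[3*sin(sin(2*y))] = 6*cos(2*y)*cos(sin(2*y))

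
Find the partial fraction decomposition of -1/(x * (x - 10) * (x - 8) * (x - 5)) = -1/(75*(x - 5)) + 1/(48*(x - 8)) - 1/(100*(x - 10)) + 1/(400*x)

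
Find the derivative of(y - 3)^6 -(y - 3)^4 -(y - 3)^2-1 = 6*y^5 - 90*y^4 + 536*y^3 - 1584*y^2 + 2320*y - 1344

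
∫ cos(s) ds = sin(s) + C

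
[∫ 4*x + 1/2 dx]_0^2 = 9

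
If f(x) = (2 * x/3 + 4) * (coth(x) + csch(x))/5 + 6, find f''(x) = (4*x*cosh(x) + x*cosh(2*x) + 3*x - 4*sinh(x) - 2*sinh(2*x) + 24*cosh(x) + 6*cosh(2*x) + 18)/(15*sinh(x)^3)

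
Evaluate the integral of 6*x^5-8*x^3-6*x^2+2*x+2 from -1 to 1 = 0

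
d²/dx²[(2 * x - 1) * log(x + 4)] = (2*x + 17)/(x^2 + 8*x + 16)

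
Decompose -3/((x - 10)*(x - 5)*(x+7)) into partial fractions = -1/(68*(x + 7)) + 1/(20*(x - 5)) - 3/(85*(x - 10))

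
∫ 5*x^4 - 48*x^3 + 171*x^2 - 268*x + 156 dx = x^5 - 12*x^4 + 57*x^3 - 134*x^2 + 156*x + C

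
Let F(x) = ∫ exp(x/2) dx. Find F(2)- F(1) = -2*exp(1/2) + 2*E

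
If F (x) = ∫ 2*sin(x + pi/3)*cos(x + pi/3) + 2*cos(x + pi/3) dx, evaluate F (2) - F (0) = -(sqrt(3)/2 + 1)^2 + (sin(pi/3 + 2) + 1)^2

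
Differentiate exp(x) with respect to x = exp(x)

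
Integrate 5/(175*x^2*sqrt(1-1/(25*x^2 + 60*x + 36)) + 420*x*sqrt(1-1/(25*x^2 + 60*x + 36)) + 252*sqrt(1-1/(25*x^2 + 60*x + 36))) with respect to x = asec(5*x + 6)/7 + C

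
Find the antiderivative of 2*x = x^2 + C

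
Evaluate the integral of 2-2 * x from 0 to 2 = 0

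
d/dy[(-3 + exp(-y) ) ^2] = (6*exp(y) - 2)*exp(-2*y)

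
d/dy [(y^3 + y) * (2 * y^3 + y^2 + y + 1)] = 12*y^5 + 5*y^4 + 12*y^3 + 6*y^2 + 2*y + 1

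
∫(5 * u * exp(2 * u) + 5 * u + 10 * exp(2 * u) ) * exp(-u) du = 10*(u + 1)*sinh(u) + C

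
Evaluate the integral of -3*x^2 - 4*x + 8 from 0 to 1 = 5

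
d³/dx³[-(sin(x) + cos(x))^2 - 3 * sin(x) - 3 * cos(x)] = 8*cos(2*x) + 3*sqrt(2)*cos(x + pi/4)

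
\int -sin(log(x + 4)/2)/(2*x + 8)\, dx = cos(log(x + 4)/2) + C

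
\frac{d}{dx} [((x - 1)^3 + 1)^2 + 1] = 6*x^5 - 30*x^4 + 60*x^3 - 54*x^2 + 18*x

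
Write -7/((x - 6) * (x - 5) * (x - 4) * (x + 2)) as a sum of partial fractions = 1/(48*(x + 2)) - 7/(12*(x - 4)) + 1/(x - 5) - 7/(16*(x - 6))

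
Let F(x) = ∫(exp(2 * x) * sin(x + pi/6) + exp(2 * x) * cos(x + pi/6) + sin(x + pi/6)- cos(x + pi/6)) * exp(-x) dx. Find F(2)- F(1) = (-E + exp(-1))*sin(pi/6 + 1) + (-exp(-2) + exp(2))*sin(pi/6 + 2)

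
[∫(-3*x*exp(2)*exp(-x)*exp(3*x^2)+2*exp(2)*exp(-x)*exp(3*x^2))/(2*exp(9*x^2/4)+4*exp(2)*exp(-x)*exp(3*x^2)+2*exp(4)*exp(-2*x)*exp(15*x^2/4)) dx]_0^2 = -exp(-2)/(exp(-2) + 1) + exp(-3)/(exp(-3) + 1)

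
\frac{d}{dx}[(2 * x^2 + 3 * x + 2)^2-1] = 16*x^3 + 36*x^2 + 34*x + 12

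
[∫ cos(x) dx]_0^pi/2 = 1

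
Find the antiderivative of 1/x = log(-4*x) + C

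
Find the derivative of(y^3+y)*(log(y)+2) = 3*y^2*log(y) + 7*y^2 + log(y) + 3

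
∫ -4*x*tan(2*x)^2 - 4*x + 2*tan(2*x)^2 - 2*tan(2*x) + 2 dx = (1 - 2*x)*tan(2*x) + C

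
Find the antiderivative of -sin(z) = cos(z) + C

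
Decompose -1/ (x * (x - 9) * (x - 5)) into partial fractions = 1/(20*(x - 5)) - 1/(36*(x - 9)) - 1/(45*x)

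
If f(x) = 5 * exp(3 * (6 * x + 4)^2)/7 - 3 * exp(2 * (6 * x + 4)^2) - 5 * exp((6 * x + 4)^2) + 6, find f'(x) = -360*x*exp(36*x^2 + 48*x + 16) - 432*x*exp(72*x^2 + 96*x + 32) + 1080*x*exp(108*x^2 + 144*x + 48)/7 - 240*exp(36*x^2 + 48*x + 16) - 288*exp(72*x^2 + 96*x + 32) + 720*exp(108*x^2 + 144*x + 48)/7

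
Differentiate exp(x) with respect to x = exp(x)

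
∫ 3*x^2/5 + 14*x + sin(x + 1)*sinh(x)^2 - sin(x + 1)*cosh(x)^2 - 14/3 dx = x^3/5 + 7*x^2 - 14*x/3 + cos(x + 1) + C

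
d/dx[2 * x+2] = 2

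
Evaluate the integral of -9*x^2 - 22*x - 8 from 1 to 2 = -62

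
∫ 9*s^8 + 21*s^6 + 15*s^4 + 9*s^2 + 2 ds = s^9 + 3*s^7 + 3*s^5 + 3*s^3 + 2*s + C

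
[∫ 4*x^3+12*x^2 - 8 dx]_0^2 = 32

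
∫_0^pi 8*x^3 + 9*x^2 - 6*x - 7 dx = 3 + (-3 + 2*pi)*(1 + pi)^3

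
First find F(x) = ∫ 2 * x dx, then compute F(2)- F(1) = 3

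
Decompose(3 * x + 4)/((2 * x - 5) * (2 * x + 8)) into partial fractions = 23/(26*(2*x - 5)) + 4/(13*(x + 4))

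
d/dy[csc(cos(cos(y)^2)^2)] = -4*sin(y)*sin(cos(y)^2)*cos(y)*cos(cos(y)^2)*cot(cos(cos(y)^2)^2)*csc(cos(cos(y)^2)^2)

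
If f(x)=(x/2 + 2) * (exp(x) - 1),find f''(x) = x*exp(x)/2 + 3*exp(x)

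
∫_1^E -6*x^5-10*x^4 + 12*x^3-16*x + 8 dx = -(-exp(3) - exp(2) - 1 + 2*E)^2 - 2*exp(3) - 2*exp(2) + 1 + 4*E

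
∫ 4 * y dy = 2*y^2 + C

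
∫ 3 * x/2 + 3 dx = 3*x^2/4 + 3*x + C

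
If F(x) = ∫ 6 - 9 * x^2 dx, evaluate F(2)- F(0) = -12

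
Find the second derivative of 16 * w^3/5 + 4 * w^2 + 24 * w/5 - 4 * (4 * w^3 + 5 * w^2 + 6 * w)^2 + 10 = -1920*w^4 - 3200*w^3 - 3504*w^2 - 7104*w/5 - 280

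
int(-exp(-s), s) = exp(-s) + C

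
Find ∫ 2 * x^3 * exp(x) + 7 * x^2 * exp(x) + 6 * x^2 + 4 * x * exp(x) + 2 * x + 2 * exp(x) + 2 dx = x*(exp(x) + 1)*(2*x^2 + x + 2) + C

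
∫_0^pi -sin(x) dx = -2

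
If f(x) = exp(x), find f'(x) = exp(x)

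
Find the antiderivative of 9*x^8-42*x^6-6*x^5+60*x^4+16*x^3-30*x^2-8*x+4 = x^9 - 6*x^7 - x^6 + 12*x^5 + 4*x^4 - 10*x^3 - 4*x^2 + 4*x + C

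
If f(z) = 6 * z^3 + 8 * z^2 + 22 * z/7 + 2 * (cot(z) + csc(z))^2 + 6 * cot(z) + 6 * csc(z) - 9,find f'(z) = 18*z^2 + 16*z + 22/7 + 4/sin(z) - 6*cos(z)/sin(z)^2 - 6/sin(z)^2 - 8*cos(z)/sin(z)^3 - 8/sin(z)^3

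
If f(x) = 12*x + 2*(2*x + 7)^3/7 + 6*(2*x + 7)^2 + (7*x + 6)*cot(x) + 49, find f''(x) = 96*x/7 + 14*x*cos(x)/sin(x)^3 + 96 - 14/sin(x)^2 + 12*cos(x)/sin(x)^3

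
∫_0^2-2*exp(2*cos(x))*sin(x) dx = -exp(2) + exp(2*cos(2))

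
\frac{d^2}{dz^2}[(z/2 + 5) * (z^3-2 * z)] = 6*z^2 + 30*z - 2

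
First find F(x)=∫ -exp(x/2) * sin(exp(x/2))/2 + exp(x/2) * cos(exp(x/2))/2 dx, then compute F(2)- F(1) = sqrt(2)*(-sin(pi/4 + exp(1/2)) + sin(pi/4 + E))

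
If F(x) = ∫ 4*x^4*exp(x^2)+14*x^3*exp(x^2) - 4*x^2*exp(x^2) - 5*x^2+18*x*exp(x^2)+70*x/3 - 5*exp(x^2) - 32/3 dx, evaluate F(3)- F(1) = -6*E + 86/3 + 104*exp(9)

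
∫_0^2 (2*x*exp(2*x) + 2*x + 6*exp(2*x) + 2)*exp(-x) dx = -8*exp(-2) + 8*exp(2)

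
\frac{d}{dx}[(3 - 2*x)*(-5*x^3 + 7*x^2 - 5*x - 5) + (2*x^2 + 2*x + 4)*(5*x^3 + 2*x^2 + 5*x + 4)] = 50*x^4 + 96*x^3 + 15*x^2 + 114*x + 23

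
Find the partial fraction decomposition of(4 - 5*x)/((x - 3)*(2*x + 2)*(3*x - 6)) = 1/(8*(x + 1)) + 1/(3*(x - 2)) - 11/(24*(x - 3))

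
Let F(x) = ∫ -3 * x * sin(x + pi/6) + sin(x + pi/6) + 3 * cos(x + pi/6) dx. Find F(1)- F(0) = 2*cos(pi/6 + 1) + sqrt(3)/2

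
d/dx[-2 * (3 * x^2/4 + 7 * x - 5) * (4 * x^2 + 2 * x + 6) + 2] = -24*x^3 - 177*x^2 + 6*x - 64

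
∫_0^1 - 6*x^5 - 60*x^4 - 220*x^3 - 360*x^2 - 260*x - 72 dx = -390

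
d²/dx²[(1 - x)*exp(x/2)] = -x*exp(x/2)/4 - 3*exp(x/2)/4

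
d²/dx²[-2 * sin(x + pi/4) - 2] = 2*sin(x + pi/4)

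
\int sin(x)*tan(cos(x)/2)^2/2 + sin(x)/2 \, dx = -tan(cos(x)/2) + C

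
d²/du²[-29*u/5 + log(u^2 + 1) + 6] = (2 - 2*u^2)/(u^4 + 2*u^2 + 1)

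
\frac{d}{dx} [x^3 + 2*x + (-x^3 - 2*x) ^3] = -9*x^8 - 42*x^6 - 60*x^4 - 21*x^2 + 2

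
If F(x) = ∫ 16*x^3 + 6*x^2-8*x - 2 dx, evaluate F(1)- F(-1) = 0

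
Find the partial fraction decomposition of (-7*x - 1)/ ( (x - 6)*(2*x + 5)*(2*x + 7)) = 47/(38*(2*x + 7)) - 33/(34*(2*x + 5)) - 43/(323*(x - 6))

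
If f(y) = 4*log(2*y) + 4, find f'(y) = 4/y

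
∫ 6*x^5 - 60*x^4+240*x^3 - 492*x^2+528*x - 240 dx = x^6 - 12*x^5 + 60*x^4 - 164*x^3 + 264*x^2 - 240*x + C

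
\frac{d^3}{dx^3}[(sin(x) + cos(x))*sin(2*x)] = 54*sqrt(2)*sin(x)^2*sin(x + pi/4) - 40*sin(x) - 14*cos(x)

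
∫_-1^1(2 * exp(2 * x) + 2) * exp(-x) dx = -4*exp(-1) + 4*E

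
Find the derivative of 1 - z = -1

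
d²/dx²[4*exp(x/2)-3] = exp(x/2)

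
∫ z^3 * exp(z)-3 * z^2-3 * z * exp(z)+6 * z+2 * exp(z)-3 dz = (z - 1)^3*(exp(z) - 1) + C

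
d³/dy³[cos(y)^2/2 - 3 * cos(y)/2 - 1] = (4*cos(y) - 3/2)*sin(y)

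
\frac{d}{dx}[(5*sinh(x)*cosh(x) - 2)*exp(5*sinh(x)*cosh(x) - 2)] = 5*(5*sinh(4*x)/4 - cosh(2*x))*exp(-2)*exp(5*sinh(2*x)/2)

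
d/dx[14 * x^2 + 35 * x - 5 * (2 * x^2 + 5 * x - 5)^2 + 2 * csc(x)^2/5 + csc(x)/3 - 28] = -80*x^3 - 300*x^2 - 22*x - 4*cot(x)*csc(x)^2/5 - cot(x)*csc(x)/3 + 285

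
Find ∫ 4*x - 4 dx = 2*x^2 - 4*x + C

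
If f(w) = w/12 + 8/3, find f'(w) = 1/12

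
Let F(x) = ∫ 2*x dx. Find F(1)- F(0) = 1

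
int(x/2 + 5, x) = x^2/4 + 5*x + C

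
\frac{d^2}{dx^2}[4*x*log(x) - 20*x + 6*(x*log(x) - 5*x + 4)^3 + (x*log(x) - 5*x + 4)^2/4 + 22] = (72*x^2*log(x)^3 - 900*x^2*log(x)^2 + 3672*x^2*log(x) - 4860*x^2 + 289*x*log(x)^2 - 2023*x*log(x) + 3179*x + 588)/(2*x)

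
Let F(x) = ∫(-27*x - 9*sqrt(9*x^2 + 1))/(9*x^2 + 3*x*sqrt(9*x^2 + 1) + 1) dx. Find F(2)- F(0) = -3*log(6 + sqrt(37))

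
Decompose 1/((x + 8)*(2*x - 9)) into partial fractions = 2/(25*(2*x - 9)) - 1/(25*(x + 8))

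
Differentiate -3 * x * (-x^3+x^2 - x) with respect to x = 12*x^3 - 9*x^2 + 6*x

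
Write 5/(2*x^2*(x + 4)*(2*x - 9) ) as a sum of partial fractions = 20/(1377*(2*x - 9)) - 5/(544*(x + 4)) + 5/(2592*x) - 5/(72*x^2)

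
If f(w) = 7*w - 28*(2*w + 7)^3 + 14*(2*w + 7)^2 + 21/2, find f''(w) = -1344*w - 4592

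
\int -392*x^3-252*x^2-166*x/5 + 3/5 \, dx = -98*x^4 - 84*x^3 - 83*x^2/5 + 3*x/5 + C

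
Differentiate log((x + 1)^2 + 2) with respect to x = (2*x + 2)/(x^2 + 2*x + 3)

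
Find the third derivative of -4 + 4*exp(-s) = -4*exp(-s)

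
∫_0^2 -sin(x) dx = -1 + cos(2)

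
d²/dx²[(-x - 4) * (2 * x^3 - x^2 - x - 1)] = -24*x^2 - 42*x + 10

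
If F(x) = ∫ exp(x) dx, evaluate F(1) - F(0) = -1 + E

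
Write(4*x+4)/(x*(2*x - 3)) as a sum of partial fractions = 20/(3*(2*x - 3)) - 4/(3*x)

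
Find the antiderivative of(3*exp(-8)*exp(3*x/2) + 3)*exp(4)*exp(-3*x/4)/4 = 2*sinh(3*x/4 - 4) + C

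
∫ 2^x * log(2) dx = 2^x + C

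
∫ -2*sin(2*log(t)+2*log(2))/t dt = cos(2*log(2*t)) + C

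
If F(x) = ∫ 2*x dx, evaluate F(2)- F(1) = 3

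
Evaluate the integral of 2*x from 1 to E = -1 + exp(2)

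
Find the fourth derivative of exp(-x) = exp(-x)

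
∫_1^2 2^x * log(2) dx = 2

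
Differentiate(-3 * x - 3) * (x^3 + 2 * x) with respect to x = -12*x^3 - 9*x^2 - 12*x - 6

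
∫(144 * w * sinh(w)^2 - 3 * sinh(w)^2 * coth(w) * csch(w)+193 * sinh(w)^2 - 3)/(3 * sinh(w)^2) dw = 24*w^2 + 193*w/3 + coth(w) + csch(w) + C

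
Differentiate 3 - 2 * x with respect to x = -2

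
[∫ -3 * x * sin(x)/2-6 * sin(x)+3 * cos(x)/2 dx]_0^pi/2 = -6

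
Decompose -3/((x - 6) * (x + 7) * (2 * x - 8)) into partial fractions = -3/(286*(x + 7)) + 3/(44*(x - 4)) - 3/(52*(x - 6))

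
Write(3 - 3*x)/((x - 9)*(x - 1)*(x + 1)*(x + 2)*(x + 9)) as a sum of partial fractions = 1/(336*(x + 9)) - 3/(77*(x + 2)) + 3/(80*(x + 1)) - 1/(660*(x - 9))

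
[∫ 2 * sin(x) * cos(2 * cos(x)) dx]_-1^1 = 0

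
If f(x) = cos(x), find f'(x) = -sin(x)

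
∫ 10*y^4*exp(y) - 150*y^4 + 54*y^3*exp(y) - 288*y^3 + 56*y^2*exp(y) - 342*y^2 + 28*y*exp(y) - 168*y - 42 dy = -2*y*(5*y^2 + 7*y + 7)*(3*y^2 - y*exp(y) + 3*y + 3) + C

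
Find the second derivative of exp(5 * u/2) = 25*exp(5*u/2)/4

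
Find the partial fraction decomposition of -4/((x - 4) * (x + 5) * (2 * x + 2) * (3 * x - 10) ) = 27/(325*(3*x - 10)) + 1/(450*(x + 5)) - 1/(130*(x + 1)) - 1/(45*(x - 4))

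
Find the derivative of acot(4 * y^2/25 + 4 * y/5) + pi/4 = (-200*y - 500)/(16*y^4 + 160*y^3 + 400*y^2 + 625)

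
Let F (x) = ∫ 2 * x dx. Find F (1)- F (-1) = 0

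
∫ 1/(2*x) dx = log(x)/2 + C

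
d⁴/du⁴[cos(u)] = cos(u)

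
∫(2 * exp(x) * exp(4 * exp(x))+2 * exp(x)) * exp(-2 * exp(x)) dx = 2*sinh(2*exp(x)) + C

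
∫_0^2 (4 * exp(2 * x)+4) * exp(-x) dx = -4*exp(-2) + 4*exp(2)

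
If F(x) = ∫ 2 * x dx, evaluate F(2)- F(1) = 3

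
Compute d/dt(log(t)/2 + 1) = 1/(2*t)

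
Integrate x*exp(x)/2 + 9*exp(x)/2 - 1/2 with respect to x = (x + 8)*(exp(x) - 1)/2 + C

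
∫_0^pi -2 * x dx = -pi^2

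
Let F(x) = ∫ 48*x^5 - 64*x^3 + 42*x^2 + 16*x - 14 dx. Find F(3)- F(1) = 4944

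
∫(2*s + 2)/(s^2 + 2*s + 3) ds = log(s^2 + 2*s + 3) + C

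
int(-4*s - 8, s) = -2*s^2 - 8*s + C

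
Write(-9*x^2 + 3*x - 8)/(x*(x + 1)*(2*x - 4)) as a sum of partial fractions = -10/(3*(x + 1)) - 19/(6*(x - 2)) + 2/x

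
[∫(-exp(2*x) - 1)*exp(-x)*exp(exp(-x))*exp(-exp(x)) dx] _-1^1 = -exp(E - exp(-1)) + exp(-E + exp(-1))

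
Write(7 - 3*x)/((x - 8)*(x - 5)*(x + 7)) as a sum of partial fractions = 7/(45*(x + 7)) + 2/(9*(x - 5)) - 17/(45*(x - 8))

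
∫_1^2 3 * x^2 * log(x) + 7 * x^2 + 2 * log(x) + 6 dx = 12*log(2) + 18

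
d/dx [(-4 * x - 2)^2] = 32*x + 16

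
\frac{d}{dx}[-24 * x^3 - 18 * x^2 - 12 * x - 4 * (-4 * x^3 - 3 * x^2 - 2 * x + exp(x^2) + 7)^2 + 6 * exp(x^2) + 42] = -384*x^5 + 64*x^4*exp(x^2) - 480*x^4 + 48*x^3*exp(x^2) - 400*x^3 + 128*x^2*exp(x^2) + 456*x^2 - 16*x*exp(2*x^2) - 52*x*exp(x^2) + 268*x + 16*exp(x^2) + 100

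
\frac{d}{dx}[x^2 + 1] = 2*x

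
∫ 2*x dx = x^2 + C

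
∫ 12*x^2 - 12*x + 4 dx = 4*x^3 - 6*x^2 + 4*x + C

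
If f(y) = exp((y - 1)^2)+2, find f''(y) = 4*y^2*exp(y^2 - 2*y + 1) - 8*y*exp(y^2 - 2*y + 1) + 6*exp(y^2 - 2*y + 1)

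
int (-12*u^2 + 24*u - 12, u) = -4*u^3 + 12*u^2 - 12*u + C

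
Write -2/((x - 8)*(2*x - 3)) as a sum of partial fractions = 4/(13*(2*x - 3)) - 2/(13*(x - 8))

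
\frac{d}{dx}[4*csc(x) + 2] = -4*cot(x)*csc(x)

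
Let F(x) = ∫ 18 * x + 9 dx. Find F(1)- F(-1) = 18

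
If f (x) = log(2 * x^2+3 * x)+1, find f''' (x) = (32*x^3 + 72*x^2 + 108*x + 54)/(8*x^6 + 36*x^5 + 54*x^4 + 27*x^3)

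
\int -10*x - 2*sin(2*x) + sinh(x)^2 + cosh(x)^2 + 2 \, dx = -5*x^2 + 2*x + cos(2*x) + sinh(2*x)/2 + C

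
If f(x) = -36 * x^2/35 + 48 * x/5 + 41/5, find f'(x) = 48/5 - 72*x/35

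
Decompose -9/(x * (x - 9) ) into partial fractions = -1/(x - 9) + 1/x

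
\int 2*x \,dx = x^2 + C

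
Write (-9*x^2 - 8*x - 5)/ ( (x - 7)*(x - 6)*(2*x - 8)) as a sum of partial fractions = -181/(12*(x - 4)) + 377/(4*(x - 6)) - 251/(3*(x - 7))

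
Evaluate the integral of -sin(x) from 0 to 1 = -1 + cos(1)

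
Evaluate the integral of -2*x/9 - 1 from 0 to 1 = -10/9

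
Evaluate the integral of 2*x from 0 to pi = pi^2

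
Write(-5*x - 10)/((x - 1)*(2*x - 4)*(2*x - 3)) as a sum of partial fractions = 35/(2*x - 3) - 15/(2*(x - 1)) - 10/(x - 2)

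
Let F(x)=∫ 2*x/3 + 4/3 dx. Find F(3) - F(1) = 16/3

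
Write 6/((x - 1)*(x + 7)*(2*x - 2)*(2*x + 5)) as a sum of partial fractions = 8/(147*(2*x + 5)) - 1/(192*(x + 7)) - 69/(3136*(x - 1)) + 3/(56*(x - 1)^2)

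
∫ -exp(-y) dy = exp(-y) + C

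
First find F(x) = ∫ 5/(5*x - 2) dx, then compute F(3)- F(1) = -log(6) + log(26)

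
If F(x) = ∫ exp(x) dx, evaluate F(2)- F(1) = -E + exp(2)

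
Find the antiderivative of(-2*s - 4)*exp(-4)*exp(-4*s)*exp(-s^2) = exp(-(s + 2)^2) + C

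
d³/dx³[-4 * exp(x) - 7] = -4*exp(x)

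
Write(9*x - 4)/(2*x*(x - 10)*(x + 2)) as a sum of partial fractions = -11/(24*(x + 2)) + 43/(120*(x - 10)) + 1/(10*x)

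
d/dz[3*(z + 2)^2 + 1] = 6*z + 12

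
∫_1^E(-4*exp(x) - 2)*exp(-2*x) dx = -(exp(-1) + 2)^2 + (exp(-E) + 2)^2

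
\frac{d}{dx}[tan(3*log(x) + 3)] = (3*tan(3*log(x) + 3)^2 + 3)/x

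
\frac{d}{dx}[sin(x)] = cos(x)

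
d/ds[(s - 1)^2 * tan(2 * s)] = 2*s^2/cos(2*s)^2 + 2*s*tan(2*s) - 4*s/cos(2*s)^2 - 2*tan(2*s) + 2/cos(2*s)^2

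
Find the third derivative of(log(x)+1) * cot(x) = (-6*x^3*log(x)*cot(x)^4 - 8*x^3*log(x)*cot(x)^2 - 2*x^3*log(x) - 6*x^3*cot(x)^4 - 8*x^3*cot(x)^2 - 2*x^3 + 6*x^2*cot(x)^3 + 6*x^2*cot(x) + 3*x*cot(x)^2 + 3*x + 2*cot(x))/x^3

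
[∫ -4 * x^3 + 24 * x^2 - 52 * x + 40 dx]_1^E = -2*(-2 + E)^2 - (-2 + E)^4 + 3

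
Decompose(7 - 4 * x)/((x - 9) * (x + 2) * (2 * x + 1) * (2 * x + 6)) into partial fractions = -12/(95*(2*x + 1)) - 19/(120*(x + 3)) + 5/(22*(x + 2)) - 29/(5016*(x - 9))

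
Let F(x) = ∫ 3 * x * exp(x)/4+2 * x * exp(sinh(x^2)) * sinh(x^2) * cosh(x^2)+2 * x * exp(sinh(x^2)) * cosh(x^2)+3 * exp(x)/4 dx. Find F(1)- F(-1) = 3*exp(-1)/4 + 3*E/4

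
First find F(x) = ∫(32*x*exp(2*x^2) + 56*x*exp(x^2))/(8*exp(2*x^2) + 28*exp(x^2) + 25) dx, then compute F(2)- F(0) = -log(122) + log(1 + (7 + 4*exp(4))^2)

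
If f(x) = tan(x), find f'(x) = cos(x)^(-2)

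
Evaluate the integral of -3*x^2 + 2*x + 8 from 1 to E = (-3 - E)*(-2 + E)^2 + 4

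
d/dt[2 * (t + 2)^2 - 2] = 4*t + 8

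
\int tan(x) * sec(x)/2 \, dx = sec(x)/2 + C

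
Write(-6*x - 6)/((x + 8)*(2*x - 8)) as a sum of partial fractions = -7/(4*(x + 8)) - 5/(4*(x - 4))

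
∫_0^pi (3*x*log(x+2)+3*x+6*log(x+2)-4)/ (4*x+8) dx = log(2) + (-1 + 3*pi/4)*log(2 + pi)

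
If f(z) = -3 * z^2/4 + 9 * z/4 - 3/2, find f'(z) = 9/4 - 3*z/2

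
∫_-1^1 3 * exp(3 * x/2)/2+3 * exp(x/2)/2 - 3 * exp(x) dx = -(-1 + exp(-1/2))^3 + (-1 + exp(1/2))^3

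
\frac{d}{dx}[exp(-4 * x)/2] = -2*exp(-4*x)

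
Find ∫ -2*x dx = -x^2 + C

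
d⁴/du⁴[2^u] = 2^u*log(2)^4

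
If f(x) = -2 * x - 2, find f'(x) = -2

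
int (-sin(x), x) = cos(x) + C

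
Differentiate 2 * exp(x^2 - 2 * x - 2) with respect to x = (4*x - 4)*exp(x^2 - 2*x - 2)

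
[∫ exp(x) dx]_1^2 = -E + exp(2)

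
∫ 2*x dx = x^2 + C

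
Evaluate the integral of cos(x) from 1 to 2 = -sin(1) + sin(2)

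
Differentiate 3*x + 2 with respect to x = 3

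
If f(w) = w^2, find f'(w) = 2*w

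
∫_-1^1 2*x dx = 0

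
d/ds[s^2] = 2*s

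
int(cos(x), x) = sin(x) + C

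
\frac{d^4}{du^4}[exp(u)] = exp(u)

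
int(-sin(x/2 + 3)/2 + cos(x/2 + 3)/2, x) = sqrt(2)*sin(x/2 + pi/4 + 3) + C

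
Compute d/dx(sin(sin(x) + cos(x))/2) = sqrt(2)*cos(sqrt(2)*sin(x + pi/4))*cos(x + pi/4)/2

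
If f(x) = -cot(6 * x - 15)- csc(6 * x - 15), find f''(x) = -72*cot(6*x - 15)^3 - 72*cot(6*x - 15)^2*csc(6*x - 15) - 72*cot(6*x - 15) - 36*csc(6*x - 15)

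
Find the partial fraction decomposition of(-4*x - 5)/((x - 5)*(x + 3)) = -7/(8*(x + 3)) - 25/(8*(x - 5))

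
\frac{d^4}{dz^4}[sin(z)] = sin(z)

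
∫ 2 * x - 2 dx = x^2 - 2*x + C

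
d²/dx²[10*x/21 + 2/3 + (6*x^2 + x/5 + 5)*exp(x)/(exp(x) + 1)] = (-30*x^2*exp(2*x) + 30*x^2*exp(x) + 119*x*exp(2*x) + 121*x*exp(x) + 60*exp(3*x) + 97*exp(2*x) + 87*exp(x))/(5*exp(3*x) + 15*exp(2*x) + 15*exp(x) + 5)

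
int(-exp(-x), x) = exp(-x) + C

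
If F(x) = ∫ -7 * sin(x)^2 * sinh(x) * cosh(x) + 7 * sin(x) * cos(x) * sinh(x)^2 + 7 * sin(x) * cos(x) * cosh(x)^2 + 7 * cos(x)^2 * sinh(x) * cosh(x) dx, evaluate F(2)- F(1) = 7*sin(4)*sinh(4)/4 - 7*sin(2)*sinh(2)/4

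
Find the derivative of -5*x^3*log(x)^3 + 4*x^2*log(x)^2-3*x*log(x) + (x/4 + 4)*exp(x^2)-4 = x^2*exp(x^2)/2 - 15*x^2*log(x)^3 - 15*x^2*log(x)^2 + 8*x*exp(x^2) + 8*x*log(x)^2 + 8*x*log(x) + exp(x^2)/4 - 3*log(x) - 3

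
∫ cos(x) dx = sin(x) + C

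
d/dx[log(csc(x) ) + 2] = -cot(x)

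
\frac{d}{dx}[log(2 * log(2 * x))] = 1/(x*log(x) + x*log(2))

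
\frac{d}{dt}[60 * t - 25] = 60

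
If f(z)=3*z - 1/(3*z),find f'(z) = (9*z^2 + 1)/(3*z^2)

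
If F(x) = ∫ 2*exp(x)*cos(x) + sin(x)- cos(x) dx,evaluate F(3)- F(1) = (-1 + exp(3))*(cos(3) + sin(3)) - (-1 + E)*(cos(1) + sin(1))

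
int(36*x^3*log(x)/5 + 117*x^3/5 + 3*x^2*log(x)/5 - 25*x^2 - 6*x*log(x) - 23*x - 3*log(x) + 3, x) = (x*log(x) + 3*x - 5)*(9*x^3 + x^2 - 15*x - 15)/5 + C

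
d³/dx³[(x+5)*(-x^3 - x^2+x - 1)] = -24*x - 36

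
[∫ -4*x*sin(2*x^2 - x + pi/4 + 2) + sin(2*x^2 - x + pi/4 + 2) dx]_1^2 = cos(pi/4 + 8) - cos(pi/4 + 3)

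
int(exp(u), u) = exp(u) + C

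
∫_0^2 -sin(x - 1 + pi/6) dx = -sin(1)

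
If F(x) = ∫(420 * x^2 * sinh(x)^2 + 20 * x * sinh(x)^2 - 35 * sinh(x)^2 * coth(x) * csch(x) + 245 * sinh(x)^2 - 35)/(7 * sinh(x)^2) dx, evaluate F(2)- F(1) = -5/tanh(1) - 5/sinh(1) + 5/sinh(2) + 5/tanh(2) + 1255/7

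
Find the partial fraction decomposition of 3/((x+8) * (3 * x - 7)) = 9/(31*(3*x - 7)) - 3/(31*(x + 8))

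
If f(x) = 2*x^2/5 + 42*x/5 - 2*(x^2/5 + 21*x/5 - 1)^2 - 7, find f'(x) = -8*x^3/25 - 252*x^2/25 - 1704*x/25 + 126/5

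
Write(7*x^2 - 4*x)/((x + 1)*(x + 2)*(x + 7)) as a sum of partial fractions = 371/(30*(x + 7)) - 36/(5*(x + 2)) + 11/(6*(x + 1))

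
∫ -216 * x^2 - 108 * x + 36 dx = -72*x^3 - 54*x^2 + 36*x + C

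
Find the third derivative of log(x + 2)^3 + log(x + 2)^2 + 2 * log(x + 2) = (6*log(x + 2)^2 - 14*log(x + 2) + 4)/(x^3 + 6*x^2 + 12*x + 8)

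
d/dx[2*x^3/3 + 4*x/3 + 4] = 2*x^2 + 4/3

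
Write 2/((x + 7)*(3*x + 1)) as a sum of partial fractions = 3/(10*(3*x + 1)) - 1/(10*(x + 7))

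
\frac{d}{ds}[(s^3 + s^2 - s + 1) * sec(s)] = (s^3*sin(s)/cos(s) + s^2*sin(s)/cos(s) + 3*s^2 - s*sin(s)/cos(s) + 2*s + sin(s)/cos(s) - 1)/cos(s)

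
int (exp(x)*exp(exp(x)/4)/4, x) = exp(exp(x)/4) + C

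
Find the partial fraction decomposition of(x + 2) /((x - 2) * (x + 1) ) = -1/(3*(x + 1)) + 4/(3*(x - 2))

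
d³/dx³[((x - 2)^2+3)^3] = 120*x^3 - 720*x^2 + 1656*x - 1392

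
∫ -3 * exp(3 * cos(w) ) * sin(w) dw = exp(3*cos(w)) + C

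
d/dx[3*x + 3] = 3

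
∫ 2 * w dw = w^2 + C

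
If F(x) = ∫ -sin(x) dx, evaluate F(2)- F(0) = -1 + cos(2)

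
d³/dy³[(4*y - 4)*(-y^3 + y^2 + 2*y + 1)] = 48 - 96*y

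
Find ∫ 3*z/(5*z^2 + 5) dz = 3*log(z^2 + 1)/10 + C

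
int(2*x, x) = x^2 + C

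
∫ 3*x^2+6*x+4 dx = x^3 + 3*x^2 + 4*x + C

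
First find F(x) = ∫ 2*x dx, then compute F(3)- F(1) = 8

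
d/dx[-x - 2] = -1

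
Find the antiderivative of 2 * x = x^2 + C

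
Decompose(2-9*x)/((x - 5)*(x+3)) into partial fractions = -29/(8*(x + 3)) - 43/(8*(x - 5))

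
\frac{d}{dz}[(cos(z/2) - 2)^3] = -51*sin(z/2)/8 + 3*sin(z) - 3*sin(3*z/2)/8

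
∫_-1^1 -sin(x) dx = 0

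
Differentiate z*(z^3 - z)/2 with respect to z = 2*z^3 - z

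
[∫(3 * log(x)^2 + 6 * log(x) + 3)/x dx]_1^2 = -1 + (log(2) + 1)^3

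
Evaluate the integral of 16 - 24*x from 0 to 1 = 4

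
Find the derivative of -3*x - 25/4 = -3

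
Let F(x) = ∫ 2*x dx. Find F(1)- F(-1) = 0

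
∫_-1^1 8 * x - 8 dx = -16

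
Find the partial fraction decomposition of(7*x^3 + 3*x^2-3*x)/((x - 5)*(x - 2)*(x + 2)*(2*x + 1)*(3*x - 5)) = 579/(286*(3*x - 5)) - 2/(195*(2*x + 1)) - 19/(462*(x + 2)) - 31/(30*(x - 2)) + 17/(42*(x - 5))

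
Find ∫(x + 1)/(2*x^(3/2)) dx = (x - 1)/sqrt(x) + C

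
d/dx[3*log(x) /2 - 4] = 3/(2*x)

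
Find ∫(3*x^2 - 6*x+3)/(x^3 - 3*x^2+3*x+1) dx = log((x - 1)^3 + 2) + C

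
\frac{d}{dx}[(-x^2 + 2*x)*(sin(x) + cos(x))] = x^2*sin(x) - x^2*cos(x) - 4*x*sin(x) + 2*sin(x) + 2*cos(x)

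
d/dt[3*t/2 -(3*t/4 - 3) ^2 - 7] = 6 - 9*t/8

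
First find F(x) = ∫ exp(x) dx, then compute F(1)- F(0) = -1 + E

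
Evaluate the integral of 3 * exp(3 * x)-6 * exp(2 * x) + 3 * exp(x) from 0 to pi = (-1 + exp(pi))^3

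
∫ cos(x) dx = sin(x) + C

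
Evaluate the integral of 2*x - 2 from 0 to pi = -2*pi + pi^2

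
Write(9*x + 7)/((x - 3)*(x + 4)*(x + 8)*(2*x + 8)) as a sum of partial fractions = 65/(352*(x + 8)) - 339/(1568*(x + 4)) + 29/(56*(x + 4)^2) + 17/(539*(x - 3))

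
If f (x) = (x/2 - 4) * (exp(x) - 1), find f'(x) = x*exp(x)/2 - 7*exp(x)/2 - 1/2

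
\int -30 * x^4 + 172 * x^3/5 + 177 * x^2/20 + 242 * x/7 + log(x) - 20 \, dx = x*(-840*x^4 + 1204*x^3 + 413*x^2 + 2420*x + 140*log(x) - 2940)/140 + C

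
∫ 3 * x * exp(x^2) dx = 3*exp(x^2)/2 + C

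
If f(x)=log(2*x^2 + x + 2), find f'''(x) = (32*x^3 + 24*x^2 - 84*x - 22)/(8*x^6 + 12*x^5 + 30*x^4 + 25*x^3 + 30*x^2 + 12*x + 8)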